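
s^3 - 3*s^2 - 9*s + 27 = (s - 3)^2*(s + 3)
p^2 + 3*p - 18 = (p - 3)*(p + 6)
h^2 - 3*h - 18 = (h - 6)*(h + 3)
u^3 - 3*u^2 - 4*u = u*(u - 4)*(u + 1)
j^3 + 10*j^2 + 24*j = j*(j + 4)*(j + 6)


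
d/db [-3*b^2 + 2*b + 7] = 2 - 6*b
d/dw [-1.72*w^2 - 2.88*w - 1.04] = -3.44*w - 2.88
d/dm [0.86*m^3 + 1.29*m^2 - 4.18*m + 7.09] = 2.58*m^2 + 2.58*m - 4.18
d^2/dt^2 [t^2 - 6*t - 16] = 2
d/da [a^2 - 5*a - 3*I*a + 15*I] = 2*a - 5 - 3*I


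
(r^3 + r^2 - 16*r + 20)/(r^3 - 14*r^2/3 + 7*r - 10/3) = 3*(r^2 + 3*r - 10)/(3*r^2 - 8*r + 5)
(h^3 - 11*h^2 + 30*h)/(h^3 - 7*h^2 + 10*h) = (h - 6)/(h - 2)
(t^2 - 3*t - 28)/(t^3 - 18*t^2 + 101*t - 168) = (t + 4)/(t^2 - 11*t + 24)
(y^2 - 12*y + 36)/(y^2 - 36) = (y - 6)/(y + 6)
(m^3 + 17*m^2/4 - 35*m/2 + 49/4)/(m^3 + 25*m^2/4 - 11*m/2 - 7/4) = (4*m - 7)/(4*m + 1)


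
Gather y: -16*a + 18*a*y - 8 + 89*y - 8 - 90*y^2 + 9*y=-16*a - 90*y^2 + y*(18*a + 98) - 16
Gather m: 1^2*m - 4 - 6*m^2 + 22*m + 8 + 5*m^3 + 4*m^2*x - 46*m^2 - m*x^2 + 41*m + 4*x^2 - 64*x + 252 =5*m^3 + m^2*(4*x - 52) + m*(64 - x^2) + 4*x^2 - 64*x + 256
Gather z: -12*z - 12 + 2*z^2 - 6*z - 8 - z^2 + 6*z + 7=z^2 - 12*z - 13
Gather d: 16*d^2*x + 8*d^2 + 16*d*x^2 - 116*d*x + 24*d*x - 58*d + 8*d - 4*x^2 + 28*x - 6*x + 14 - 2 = d^2*(16*x + 8) + d*(16*x^2 - 92*x - 50) - 4*x^2 + 22*x + 12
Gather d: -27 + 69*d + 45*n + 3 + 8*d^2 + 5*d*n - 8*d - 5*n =8*d^2 + d*(5*n + 61) + 40*n - 24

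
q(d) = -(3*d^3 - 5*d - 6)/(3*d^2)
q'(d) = -(9*d^2 - 5)/(3*d^2) + 2*(3*d^3 - 5*d - 6)/(3*d^3)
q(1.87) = -0.41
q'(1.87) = -2.09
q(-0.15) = 77.93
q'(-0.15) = 1110.11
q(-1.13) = 1.22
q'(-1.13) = 0.47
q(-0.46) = 6.29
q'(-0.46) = 32.22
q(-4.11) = 3.82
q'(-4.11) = -1.04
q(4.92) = -4.50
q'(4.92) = -1.10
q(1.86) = -0.39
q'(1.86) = -2.10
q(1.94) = -0.55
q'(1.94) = -1.99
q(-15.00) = 14.90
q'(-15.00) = -1.01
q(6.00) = -5.67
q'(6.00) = -1.06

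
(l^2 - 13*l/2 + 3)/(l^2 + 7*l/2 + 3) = (2*l^2 - 13*l + 6)/(2*l^2 + 7*l + 6)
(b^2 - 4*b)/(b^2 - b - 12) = b/(b + 3)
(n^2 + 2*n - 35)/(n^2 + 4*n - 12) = (n^2 + 2*n - 35)/(n^2 + 4*n - 12)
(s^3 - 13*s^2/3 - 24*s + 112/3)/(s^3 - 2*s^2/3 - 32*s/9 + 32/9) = 3*(s^2 - 3*s - 28)/(3*s^2 + 2*s - 8)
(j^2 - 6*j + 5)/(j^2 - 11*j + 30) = (j - 1)/(j - 6)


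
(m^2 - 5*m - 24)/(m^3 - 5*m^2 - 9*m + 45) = (m - 8)/(m^2 - 8*m + 15)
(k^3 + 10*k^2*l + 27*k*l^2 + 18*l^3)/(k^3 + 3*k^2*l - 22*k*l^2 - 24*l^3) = (k + 3*l)/(k - 4*l)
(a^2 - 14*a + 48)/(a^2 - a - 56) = (a - 6)/(a + 7)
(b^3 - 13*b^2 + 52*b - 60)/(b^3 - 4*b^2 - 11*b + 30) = (b - 6)/(b + 3)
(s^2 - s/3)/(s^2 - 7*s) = (s - 1/3)/(s - 7)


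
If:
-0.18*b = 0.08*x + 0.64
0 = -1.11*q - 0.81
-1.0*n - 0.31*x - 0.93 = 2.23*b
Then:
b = -0.444444444444444*x - 3.55555555555556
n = 0.681111111111111*x + 6.99888888888889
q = -0.73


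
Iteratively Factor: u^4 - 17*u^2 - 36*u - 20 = (u + 2)*(u^3 - 2*u^2 - 13*u - 10) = (u + 1)*(u + 2)*(u^2 - 3*u - 10) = (u + 1)*(u + 2)^2*(u - 5)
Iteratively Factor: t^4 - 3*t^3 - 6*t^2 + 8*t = (t)*(t^3 - 3*t^2 - 6*t + 8) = t*(t - 4)*(t^2 + t - 2) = t*(t - 4)*(t - 1)*(t + 2)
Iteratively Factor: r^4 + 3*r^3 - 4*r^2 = (r)*(r^3 + 3*r^2 - 4*r) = r*(r - 1)*(r^2 + 4*r) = r^2*(r - 1)*(r + 4)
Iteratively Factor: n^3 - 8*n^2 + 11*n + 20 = (n - 5)*(n^2 - 3*n - 4) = (n - 5)*(n - 4)*(n + 1)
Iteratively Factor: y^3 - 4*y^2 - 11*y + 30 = (y + 3)*(y^2 - 7*y + 10) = (y - 2)*(y + 3)*(y - 5)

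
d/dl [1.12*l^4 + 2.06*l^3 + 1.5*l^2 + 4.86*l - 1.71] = 4.48*l^3 + 6.18*l^2 + 3.0*l + 4.86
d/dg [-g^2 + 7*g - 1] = 7 - 2*g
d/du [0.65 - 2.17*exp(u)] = -2.17*exp(u)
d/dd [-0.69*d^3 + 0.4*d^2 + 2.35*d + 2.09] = -2.07*d^2 + 0.8*d + 2.35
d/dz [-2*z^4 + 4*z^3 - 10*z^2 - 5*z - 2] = -8*z^3 + 12*z^2 - 20*z - 5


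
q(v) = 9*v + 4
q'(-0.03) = 9.00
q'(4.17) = 9.00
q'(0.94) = 9.00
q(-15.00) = -131.00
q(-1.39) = -8.51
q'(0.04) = 9.00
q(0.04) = 4.36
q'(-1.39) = 9.00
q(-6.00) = -50.00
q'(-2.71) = 9.00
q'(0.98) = 9.00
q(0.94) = 12.46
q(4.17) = 41.53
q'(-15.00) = 9.00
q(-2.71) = -20.39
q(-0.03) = 3.73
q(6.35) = 61.15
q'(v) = 9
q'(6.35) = 9.00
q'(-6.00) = 9.00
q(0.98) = 12.82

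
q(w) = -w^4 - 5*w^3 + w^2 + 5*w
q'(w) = -4*w^3 - 15*w^2 + 2*w + 5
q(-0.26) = -1.15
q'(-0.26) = 3.54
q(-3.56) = 59.84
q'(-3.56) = -11.75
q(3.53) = -345.10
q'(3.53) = -350.80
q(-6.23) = -289.76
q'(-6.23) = 377.56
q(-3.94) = 60.66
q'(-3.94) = 8.92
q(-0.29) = -1.25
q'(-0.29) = 3.26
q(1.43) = -9.61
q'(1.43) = -34.51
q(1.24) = -4.16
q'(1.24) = -23.21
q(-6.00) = -210.00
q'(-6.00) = 317.00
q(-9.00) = -2880.00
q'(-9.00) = 1688.00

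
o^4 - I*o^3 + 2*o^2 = o^2*(o - 2*I)*(o + I)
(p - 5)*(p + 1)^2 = p^3 - 3*p^2 - 9*p - 5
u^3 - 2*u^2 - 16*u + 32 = (u - 4)*(u - 2)*(u + 4)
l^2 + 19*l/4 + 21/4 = (l + 7/4)*(l + 3)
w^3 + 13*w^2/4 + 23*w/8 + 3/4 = (w + 1/2)*(w + 3/4)*(w + 2)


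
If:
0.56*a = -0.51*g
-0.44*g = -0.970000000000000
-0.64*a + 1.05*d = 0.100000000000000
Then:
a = -2.01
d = -1.13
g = 2.20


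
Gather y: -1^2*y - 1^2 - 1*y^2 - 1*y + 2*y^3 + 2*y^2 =2*y^3 + y^2 - 2*y - 1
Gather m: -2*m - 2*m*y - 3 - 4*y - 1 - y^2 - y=m*(-2*y - 2) - y^2 - 5*y - 4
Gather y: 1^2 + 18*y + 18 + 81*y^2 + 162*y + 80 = 81*y^2 + 180*y + 99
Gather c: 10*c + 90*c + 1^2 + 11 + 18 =100*c + 30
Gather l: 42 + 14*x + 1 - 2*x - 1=12*x + 42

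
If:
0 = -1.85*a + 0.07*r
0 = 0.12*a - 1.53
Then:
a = 12.75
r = 336.96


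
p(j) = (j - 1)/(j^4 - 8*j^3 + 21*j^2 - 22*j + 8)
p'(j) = (j - 1)*(-4*j^3 + 24*j^2 - 42*j + 22)/(j^4 - 8*j^3 + 21*j^2 - 22*j + 8)^2 + 1/(j^4 - 8*j^3 + 21*j^2 - 22*j + 8)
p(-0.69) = -0.05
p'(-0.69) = -0.06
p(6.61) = 0.01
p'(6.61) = -0.01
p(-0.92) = -0.04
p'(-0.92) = -0.04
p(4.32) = 0.41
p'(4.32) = -1.56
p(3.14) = -0.48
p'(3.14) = 0.09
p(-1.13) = -0.03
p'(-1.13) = -0.03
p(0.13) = -0.16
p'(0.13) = -0.31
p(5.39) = 0.05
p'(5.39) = -0.06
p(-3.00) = -0.00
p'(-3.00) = 0.00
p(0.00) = -0.12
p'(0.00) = -0.22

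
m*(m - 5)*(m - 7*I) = m^3 - 5*m^2 - 7*I*m^2 + 35*I*m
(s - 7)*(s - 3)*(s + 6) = s^3 - 4*s^2 - 39*s + 126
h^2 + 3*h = h*(h + 3)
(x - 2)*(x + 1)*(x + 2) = x^3 + x^2 - 4*x - 4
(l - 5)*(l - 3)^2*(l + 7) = l^4 - 4*l^3 - 38*l^2 + 228*l - 315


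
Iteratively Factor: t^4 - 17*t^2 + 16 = (t - 4)*(t^3 + 4*t^2 - t - 4) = (t - 4)*(t + 1)*(t^2 + 3*t - 4) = (t - 4)*(t + 1)*(t + 4)*(t - 1)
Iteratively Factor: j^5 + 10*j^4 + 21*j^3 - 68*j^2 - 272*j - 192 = (j + 4)*(j^4 + 6*j^3 - 3*j^2 - 56*j - 48) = (j + 1)*(j + 4)*(j^3 + 5*j^2 - 8*j - 48) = (j + 1)*(j + 4)^2*(j^2 + j - 12) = (j - 3)*(j + 1)*(j + 4)^2*(j + 4)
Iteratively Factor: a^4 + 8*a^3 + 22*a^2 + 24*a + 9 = (a + 3)*(a^3 + 5*a^2 + 7*a + 3) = (a + 1)*(a + 3)*(a^2 + 4*a + 3) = (a + 1)*(a + 3)^2*(a + 1)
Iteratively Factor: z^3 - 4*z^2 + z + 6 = (z + 1)*(z^2 - 5*z + 6) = (z - 3)*(z + 1)*(z - 2)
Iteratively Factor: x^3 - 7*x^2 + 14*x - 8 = (x - 2)*(x^2 - 5*x + 4) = (x - 4)*(x - 2)*(x - 1)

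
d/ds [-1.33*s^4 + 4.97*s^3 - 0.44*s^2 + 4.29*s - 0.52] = -5.32*s^3 + 14.91*s^2 - 0.88*s + 4.29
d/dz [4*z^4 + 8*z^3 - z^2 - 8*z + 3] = 16*z^3 + 24*z^2 - 2*z - 8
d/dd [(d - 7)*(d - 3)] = 2*d - 10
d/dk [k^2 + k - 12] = 2*k + 1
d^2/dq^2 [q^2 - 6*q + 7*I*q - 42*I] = 2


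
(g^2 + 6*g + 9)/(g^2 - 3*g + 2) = (g^2 + 6*g + 9)/(g^2 - 3*g + 2)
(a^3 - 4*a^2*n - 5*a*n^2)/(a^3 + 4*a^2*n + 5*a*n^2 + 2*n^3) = a*(a - 5*n)/(a^2 + 3*a*n + 2*n^2)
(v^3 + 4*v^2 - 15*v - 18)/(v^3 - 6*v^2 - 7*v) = (v^2 + 3*v - 18)/(v*(v - 7))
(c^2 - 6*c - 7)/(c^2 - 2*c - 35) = (c + 1)/(c + 5)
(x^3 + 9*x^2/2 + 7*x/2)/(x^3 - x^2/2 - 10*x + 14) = x*(x + 1)/(x^2 - 4*x + 4)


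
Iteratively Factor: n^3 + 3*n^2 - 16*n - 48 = (n - 4)*(n^2 + 7*n + 12) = (n - 4)*(n + 4)*(n + 3)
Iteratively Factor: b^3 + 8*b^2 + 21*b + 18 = (b + 2)*(b^2 + 6*b + 9) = (b + 2)*(b + 3)*(b + 3)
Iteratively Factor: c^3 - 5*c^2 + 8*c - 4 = (c - 1)*(c^2 - 4*c + 4) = (c - 2)*(c - 1)*(c - 2)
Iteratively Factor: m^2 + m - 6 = (m + 3)*(m - 2)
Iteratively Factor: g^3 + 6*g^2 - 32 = (g + 4)*(g^2 + 2*g - 8) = (g + 4)^2*(g - 2)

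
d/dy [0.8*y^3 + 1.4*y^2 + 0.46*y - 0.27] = 2.4*y^2 + 2.8*y + 0.46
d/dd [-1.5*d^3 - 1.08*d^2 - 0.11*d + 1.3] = -4.5*d^2 - 2.16*d - 0.11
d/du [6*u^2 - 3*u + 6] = 12*u - 3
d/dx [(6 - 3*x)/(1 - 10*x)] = 57/(10*x - 1)^2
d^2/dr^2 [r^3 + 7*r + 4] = 6*r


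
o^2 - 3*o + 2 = (o - 2)*(o - 1)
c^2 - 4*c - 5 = (c - 5)*(c + 1)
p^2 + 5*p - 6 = (p - 1)*(p + 6)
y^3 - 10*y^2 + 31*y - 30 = (y - 5)*(y - 3)*(y - 2)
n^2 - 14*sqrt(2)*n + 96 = (n - 8*sqrt(2))*(n - 6*sqrt(2))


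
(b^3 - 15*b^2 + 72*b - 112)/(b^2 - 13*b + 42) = (b^2 - 8*b + 16)/(b - 6)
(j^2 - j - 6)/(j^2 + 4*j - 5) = (j^2 - j - 6)/(j^2 + 4*j - 5)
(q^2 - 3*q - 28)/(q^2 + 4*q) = (q - 7)/q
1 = 1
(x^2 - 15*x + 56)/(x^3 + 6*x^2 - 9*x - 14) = (x^2 - 15*x + 56)/(x^3 + 6*x^2 - 9*x - 14)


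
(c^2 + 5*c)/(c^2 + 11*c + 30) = c/(c + 6)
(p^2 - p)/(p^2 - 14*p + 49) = p*(p - 1)/(p^2 - 14*p + 49)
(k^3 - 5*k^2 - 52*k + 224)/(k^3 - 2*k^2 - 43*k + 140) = (k - 8)/(k - 5)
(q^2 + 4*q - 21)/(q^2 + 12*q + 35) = (q - 3)/(q + 5)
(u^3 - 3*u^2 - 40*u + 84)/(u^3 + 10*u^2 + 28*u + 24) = (u^2 - 9*u + 14)/(u^2 + 4*u + 4)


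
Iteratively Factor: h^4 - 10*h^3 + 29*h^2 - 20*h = (h)*(h^3 - 10*h^2 + 29*h - 20) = h*(h - 1)*(h^2 - 9*h + 20) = h*(h - 5)*(h - 1)*(h - 4)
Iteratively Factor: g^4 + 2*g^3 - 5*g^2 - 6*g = (g - 2)*(g^3 + 4*g^2 + 3*g) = (g - 2)*(g + 3)*(g^2 + g) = g*(g - 2)*(g + 3)*(g + 1)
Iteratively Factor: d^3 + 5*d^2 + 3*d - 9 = (d + 3)*(d^2 + 2*d - 3) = (d - 1)*(d + 3)*(d + 3)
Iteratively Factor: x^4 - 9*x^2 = (x + 3)*(x^3 - 3*x^2) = x*(x + 3)*(x^2 - 3*x) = x^2*(x + 3)*(x - 3)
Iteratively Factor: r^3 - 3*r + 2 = (r + 2)*(r^2 - 2*r + 1) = (r - 1)*(r + 2)*(r - 1)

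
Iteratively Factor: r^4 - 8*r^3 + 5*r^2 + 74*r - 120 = (r - 2)*(r^3 - 6*r^2 - 7*r + 60) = (r - 4)*(r - 2)*(r^2 - 2*r - 15) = (r - 5)*(r - 4)*(r - 2)*(r + 3)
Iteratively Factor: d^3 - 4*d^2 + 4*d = (d)*(d^2 - 4*d + 4) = d*(d - 2)*(d - 2)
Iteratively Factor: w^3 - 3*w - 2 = (w - 2)*(w^2 + 2*w + 1) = (w - 2)*(w + 1)*(w + 1)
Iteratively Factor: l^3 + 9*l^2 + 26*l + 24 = (l + 2)*(l^2 + 7*l + 12) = (l + 2)*(l + 4)*(l + 3)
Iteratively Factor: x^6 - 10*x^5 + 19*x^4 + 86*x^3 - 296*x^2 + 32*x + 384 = (x + 3)*(x^5 - 13*x^4 + 58*x^3 - 88*x^2 - 32*x + 128) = (x - 4)*(x + 3)*(x^4 - 9*x^3 + 22*x^2 - 32) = (x - 4)*(x + 1)*(x + 3)*(x^3 - 10*x^2 + 32*x - 32) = (x - 4)^2*(x + 1)*(x + 3)*(x^2 - 6*x + 8) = (x - 4)^2*(x - 2)*(x + 1)*(x + 3)*(x - 4)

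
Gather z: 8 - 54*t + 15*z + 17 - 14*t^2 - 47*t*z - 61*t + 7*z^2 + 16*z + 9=-14*t^2 - 115*t + 7*z^2 + z*(31 - 47*t) + 34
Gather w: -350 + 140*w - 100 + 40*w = 180*w - 450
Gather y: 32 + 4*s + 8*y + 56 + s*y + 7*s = 11*s + y*(s + 8) + 88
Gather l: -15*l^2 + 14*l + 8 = -15*l^2 + 14*l + 8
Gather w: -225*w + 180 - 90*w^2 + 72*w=-90*w^2 - 153*w + 180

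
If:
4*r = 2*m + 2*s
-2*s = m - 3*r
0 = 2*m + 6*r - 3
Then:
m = 3/8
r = 3/8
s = 3/8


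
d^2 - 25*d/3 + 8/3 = (d - 8)*(d - 1/3)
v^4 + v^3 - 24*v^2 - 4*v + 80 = (v - 4)*(v - 2)*(v + 2)*(v + 5)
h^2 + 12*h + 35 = (h + 5)*(h + 7)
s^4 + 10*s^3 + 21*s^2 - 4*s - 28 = (s - 1)*(s + 2)^2*(s + 7)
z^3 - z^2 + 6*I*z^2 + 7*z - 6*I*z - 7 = (z - 1)*(z - I)*(z + 7*I)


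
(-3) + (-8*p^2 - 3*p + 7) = -8*p^2 - 3*p + 4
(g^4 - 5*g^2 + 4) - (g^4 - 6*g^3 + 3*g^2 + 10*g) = 6*g^3 - 8*g^2 - 10*g + 4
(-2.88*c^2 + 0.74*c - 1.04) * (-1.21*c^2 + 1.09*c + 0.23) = 3.4848*c^4 - 4.0346*c^3 + 1.4026*c^2 - 0.9634*c - 0.2392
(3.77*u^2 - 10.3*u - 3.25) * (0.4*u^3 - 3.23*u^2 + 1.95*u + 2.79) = 1.508*u^5 - 16.2971*u^4 + 39.3205*u^3 + 0.930799999999998*u^2 - 35.0745*u - 9.0675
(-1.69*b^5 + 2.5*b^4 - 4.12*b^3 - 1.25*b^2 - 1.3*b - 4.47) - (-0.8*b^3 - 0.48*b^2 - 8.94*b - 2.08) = -1.69*b^5 + 2.5*b^4 - 3.32*b^3 - 0.77*b^2 + 7.64*b - 2.39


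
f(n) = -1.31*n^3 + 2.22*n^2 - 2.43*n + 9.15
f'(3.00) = -24.48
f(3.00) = -13.53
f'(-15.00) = -953.28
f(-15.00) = 4966.35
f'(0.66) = -1.21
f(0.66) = 8.14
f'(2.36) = -13.84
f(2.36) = -1.44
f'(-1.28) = -14.55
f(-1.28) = 18.64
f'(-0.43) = -5.07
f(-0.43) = 10.71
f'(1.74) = -6.60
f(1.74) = 4.74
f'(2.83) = -21.34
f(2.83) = -9.64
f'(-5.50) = -145.73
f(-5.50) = 307.62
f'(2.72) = -19.43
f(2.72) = -7.40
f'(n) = -3.93*n^2 + 4.44*n - 2.43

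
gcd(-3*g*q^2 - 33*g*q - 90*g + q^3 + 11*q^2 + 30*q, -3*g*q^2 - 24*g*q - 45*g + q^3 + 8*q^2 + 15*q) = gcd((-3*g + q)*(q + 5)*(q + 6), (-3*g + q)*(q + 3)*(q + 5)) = -3*g*q - 15*g + q^2 + 5*q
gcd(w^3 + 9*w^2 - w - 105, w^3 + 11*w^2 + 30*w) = w + 5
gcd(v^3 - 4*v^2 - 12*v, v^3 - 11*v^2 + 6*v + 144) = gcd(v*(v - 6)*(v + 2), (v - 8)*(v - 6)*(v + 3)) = v - 6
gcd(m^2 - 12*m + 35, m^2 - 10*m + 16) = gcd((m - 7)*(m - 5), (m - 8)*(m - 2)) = 1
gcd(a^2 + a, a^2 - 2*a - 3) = a + 1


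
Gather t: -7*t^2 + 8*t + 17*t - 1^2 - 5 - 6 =-7*t^2 + 25*t - 12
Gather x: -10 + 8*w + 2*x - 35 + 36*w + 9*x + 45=44*w + 11*x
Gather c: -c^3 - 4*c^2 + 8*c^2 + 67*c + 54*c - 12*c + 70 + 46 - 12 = -c^3 + 4*c^2 + 109*c + 104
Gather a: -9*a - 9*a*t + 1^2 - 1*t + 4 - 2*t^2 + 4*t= a*(-9*t - 9) - 2*t^2 + 3*t + 5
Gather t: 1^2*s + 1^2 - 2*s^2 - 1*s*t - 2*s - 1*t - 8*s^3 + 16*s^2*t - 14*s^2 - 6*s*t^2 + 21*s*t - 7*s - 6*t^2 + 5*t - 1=-8*s^3 - 16*s^2 - 8*s + t^2*(-6*s - 6) + t*(16*s^2 + 20*s + 4)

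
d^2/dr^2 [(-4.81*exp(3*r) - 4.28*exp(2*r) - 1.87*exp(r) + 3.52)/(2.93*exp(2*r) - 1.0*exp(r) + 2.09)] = (-41.2933689999999*exp(6*r) + 42.2799*exp(5*r) - 106.744157*exp(4*r) + 326.535936*exp(3*r) - 124.492335*exp(2*r) - 161.391868*exp(r) - 0.811546999999999)*exp(r)/(25.153757*exp(6*r) - 25.7547*exp(5*r) + 62.617323*exp(4*r) - 37.7422*exp(3*r) + 44.665599*exp(2*r) - 13.1043*exp(r) + 9.129329)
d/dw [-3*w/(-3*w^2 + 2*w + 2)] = 3*(-3*w^2 - 2)/(9*w^4 - 12*w^3 - 8*w^2 + 8*w + 4)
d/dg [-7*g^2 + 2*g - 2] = 2 - 14*g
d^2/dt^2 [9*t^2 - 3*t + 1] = 18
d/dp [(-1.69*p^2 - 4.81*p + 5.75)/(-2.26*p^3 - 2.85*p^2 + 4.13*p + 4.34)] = (-3.8194*p^4 - 21.7412*p^3 + 18.2968*p^2 + 18.1058*p - 44.6229)/(5.1076*p^6 + 12.882*p^5 - 10.5451*p^4 - 43.1578*p^3 - 7.6811*p^2 + 35.8484*p + 18.8356)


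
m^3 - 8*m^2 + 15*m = m*(m - 5)*(m - 3)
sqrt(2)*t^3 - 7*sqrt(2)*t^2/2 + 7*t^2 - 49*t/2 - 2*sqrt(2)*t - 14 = (t - 4)*(t + 7*sqrt(2)/2)*(sqrt(2)*t + sqrt(2)/2)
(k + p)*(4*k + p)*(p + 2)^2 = 4*k^2*p^2 + 16*k^2*p + 16*k^2 + 5*k*p^3 + 20*k*p^2 + 20*k*p + p^4 + 4*p^3 + 4*p^2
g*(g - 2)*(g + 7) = g^3 + 5*g^2 - 14*g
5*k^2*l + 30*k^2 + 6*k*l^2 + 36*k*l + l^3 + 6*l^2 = (k + l)*(5*k + l)*(l + 6)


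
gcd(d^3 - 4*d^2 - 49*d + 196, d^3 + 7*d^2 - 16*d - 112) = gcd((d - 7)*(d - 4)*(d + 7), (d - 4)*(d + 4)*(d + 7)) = d^2 + 3*d - 28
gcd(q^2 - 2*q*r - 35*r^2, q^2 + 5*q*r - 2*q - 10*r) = q + 5*r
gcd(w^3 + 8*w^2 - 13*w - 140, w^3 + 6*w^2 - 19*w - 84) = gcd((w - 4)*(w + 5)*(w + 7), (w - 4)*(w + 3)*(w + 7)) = w^2 + 3*w - 28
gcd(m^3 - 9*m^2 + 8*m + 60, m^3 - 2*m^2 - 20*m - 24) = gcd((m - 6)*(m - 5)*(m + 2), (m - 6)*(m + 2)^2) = m^2 - 4*m - 12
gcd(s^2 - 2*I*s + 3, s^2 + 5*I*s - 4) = s + I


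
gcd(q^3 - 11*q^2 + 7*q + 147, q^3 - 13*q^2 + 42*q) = q - 7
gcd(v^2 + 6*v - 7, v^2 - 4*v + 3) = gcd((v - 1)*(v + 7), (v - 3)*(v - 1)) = v - 1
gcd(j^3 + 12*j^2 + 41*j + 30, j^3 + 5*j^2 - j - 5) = j^2 + 6*j + 5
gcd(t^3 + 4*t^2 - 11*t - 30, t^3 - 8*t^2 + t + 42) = t^2 - t - 6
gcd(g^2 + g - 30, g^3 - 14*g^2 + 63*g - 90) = g - 5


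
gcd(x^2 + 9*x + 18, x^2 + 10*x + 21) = x + 3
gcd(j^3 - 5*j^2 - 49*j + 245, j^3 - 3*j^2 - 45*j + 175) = j^2 + 2*j - 35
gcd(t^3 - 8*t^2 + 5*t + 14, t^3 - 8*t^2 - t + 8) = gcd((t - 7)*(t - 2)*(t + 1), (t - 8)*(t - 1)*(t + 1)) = t + 1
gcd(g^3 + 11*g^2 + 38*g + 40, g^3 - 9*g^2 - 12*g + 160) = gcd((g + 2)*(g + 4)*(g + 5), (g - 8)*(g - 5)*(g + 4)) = g + 4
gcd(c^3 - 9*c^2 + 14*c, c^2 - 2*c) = c^2 - 2*c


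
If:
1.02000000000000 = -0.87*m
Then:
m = -1.17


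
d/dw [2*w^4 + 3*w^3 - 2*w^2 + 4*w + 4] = 8*w^3 + 9*w^2 - 4*w + 4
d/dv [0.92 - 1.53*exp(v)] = -1.53*exp(v)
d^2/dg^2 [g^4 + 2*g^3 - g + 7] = 12*g*(g + 1)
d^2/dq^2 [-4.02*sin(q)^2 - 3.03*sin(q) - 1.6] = 3.03*sin(q) - 8.04*cos(2*q)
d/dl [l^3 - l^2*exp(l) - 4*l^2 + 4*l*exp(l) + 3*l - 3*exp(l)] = -l^2*exp(l) + 3*l^2 + 2*l*exp(l) - 8*l + exp(l) + 3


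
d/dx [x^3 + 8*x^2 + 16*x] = 3*x^2 + 16*x + 16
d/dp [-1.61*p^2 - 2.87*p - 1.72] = -3.22*p - 2.87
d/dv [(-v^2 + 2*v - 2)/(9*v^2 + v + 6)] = (-19*v^2 + 24*v + 14)/(81*v^4 + 18*v^3 + 109*v^2 + 12*v + 36)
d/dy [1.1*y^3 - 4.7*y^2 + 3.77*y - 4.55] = 3.3*y^2 - 9.4*y + 3.77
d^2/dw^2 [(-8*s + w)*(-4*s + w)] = 2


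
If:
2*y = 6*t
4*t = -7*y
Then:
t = 0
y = 0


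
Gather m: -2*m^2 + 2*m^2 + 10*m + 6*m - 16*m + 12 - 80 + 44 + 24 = 0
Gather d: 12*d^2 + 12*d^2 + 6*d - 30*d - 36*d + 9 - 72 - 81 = 24*d^2 - 60*d - 144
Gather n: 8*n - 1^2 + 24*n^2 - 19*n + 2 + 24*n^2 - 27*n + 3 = 48*n^2 - 38*n + 4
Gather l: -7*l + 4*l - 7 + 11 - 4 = -3*l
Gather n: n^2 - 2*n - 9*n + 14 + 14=n^2 - 11*n + 28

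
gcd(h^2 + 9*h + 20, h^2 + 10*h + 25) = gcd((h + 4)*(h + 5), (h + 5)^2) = h + 5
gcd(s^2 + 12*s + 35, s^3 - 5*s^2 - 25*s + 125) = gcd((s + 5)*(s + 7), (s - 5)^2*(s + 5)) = s + 5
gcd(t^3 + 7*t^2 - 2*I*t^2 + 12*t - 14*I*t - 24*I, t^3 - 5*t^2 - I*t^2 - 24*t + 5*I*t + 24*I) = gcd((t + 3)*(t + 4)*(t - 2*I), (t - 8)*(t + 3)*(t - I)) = t + 3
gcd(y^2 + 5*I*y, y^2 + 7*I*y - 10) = y + 5*I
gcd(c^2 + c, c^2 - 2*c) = c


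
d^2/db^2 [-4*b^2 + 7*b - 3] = -8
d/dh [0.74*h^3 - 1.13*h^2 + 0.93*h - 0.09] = 2.22*h^2 - 2.26*h + 0.93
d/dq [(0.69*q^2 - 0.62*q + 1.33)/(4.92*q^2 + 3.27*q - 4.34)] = (5.3067*q^2 - 19.0764*q - 1.6583)/(24.2064*q^4 + 32.1768*q^3 - 32.0127*q^2 - 28.3836*q + 18.8356)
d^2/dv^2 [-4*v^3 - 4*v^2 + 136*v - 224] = -24*v - 8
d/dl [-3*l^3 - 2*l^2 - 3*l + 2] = -9*l^2 - 4*l - 3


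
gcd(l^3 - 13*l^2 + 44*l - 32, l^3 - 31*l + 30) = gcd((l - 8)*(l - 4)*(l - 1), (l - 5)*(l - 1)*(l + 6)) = l - 1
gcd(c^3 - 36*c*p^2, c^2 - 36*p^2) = -c^2 + 36*p^2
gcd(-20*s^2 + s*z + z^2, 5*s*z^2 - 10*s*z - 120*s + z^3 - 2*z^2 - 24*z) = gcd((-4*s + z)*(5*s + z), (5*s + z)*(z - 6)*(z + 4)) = 5*s + z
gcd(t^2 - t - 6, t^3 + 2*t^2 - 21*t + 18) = t - 3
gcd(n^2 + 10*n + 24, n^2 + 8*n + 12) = n + 6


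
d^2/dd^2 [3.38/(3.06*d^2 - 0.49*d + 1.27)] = (-63.297936*d^2 + 10.135944*d + 3.38*(6.12*d - 0.49)*(12.24*d - 0.98) - 26.270712)/(3.06*d^2 - 0.49*d + 1.27)^3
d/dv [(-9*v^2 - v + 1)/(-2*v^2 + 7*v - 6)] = (-65*v^2 + 112*v - 1)/(4*v^4 - 28*v^3 + 73*v^2 - 84*v + 36)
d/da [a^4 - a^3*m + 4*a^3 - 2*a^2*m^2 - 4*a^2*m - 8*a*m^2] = 4*a^3 - 3*a^2*m + 12*a^2 - 4*a*m^2 - 8*a*m - 8*m^2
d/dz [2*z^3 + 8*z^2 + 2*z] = 6*z^2 + 16*z + 2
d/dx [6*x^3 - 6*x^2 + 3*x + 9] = 18*x^2 - 12*x + 3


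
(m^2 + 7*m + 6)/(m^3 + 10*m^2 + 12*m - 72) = (m + 1)/(m^2 + 4*m - 12)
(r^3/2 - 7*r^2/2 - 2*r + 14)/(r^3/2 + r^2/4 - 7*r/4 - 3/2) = 2*(r^2 - 5*r - 14)/(2*r^2 + 5*r + 3)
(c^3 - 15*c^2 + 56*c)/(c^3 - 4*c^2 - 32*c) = (c - 7)/(c + 4)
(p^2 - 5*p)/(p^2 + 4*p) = (p - 5)/(p + 4)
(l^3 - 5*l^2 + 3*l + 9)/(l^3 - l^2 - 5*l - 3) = (l - 3)/(l + 1)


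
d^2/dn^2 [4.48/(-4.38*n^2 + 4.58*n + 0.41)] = (-171.892224*n^2 + 179.741184*n + 4.48*(8.76*n - 4.58)*(17.52*n - 9.16) + 16.090368)/(-4.38*n^2 + 4.58*n + 0.41)^3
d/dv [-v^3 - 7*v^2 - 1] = v*(-3*v - 14)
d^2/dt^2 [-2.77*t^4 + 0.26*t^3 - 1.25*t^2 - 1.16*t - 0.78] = -33.24*t^2 + 1.56*t - 2.5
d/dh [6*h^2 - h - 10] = 12*h - 1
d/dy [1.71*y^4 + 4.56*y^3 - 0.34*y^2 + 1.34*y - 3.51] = 6.84*y^3 + 13.68*y^2 - 0.68*y + 1.34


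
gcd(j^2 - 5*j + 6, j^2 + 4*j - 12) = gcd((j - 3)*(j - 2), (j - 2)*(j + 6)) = j - 2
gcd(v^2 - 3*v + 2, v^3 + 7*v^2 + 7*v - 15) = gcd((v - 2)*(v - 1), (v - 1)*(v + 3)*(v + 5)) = v - 1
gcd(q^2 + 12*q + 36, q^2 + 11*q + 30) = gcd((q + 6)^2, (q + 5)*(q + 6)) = q + 6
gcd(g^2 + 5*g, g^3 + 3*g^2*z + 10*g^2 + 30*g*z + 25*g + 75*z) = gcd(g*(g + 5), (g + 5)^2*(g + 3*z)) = g + 5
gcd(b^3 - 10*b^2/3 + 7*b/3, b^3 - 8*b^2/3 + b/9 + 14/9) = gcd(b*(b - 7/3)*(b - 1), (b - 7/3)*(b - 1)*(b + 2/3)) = b^2 - 10*b/3 + 7/3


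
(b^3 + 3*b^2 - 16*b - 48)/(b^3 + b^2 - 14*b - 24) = (b + 4)/(b + 2)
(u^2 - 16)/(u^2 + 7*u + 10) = (u^2 - 16)/(u^2 + 7*u + 10)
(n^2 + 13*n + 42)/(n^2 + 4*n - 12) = (n + 7)/(n - 2)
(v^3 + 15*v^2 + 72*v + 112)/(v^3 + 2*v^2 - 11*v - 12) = (v^2 + 11*v + 28)/(v^2 - 2*v - 3)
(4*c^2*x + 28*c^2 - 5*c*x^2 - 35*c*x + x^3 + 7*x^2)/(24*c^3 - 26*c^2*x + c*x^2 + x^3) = (x + 7)/(6*c + x)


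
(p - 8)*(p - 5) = p^2 - 13*p + 40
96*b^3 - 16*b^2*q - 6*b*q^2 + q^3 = (-6*b + q)*(-4*b + q)*(4*b + q)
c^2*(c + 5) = c^3 + 5*c^2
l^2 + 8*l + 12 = (l + 2)*(l + 6)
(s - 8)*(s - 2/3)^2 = s^3 - 28*s^2/3 + 100*s/9 - 32/9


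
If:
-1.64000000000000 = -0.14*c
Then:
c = 11.71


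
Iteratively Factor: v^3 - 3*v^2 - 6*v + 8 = (v - 4)*(v^2 + v - 2) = (v - 4)*(v - 1)*(v + 2)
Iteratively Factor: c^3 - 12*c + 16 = (c - 2)*(c^2 + 2*c - 8) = (c - 2)^2*(c + 4)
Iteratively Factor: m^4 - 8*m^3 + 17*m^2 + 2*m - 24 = (m - 3)*(m^3 - 5*m^2 + 2*m + 8) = (m - 3)*(m - 2)*(m^2 - 3*m - 4) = (m - 3)*(m - 2)*(m + 1)*(m - 4)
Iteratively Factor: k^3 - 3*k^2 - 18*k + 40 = (k + 4)*(k^2 - 7*k + 10) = (k - 5)*(k + 4)*(k - 2)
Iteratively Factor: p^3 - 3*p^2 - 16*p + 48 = (p + 4)*(p^2 - 7*p + 12) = (p - 3)*(p + 4)*(p - 4)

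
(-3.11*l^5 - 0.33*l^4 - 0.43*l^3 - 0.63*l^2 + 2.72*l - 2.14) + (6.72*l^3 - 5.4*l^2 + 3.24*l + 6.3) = -3.11*l^5 - 0.33*l^4 + 6.29*l^3 - 6.03*l^2 + 5.96*l + 4.16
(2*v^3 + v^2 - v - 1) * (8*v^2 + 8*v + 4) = 16*v^5 + 24*v^4 + 8*v^3 - 12*v^2 - 12*v - 4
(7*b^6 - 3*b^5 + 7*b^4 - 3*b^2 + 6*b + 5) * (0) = 0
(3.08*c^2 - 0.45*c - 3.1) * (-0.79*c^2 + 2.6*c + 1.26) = -2.4332*c^4 + 8.3635*c^3 + 5.1598*c^2 - 8.627*c - 3.906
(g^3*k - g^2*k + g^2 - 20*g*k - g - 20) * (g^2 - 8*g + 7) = g^5*k - 9*g^4*k + g^4 - 5*g^3*k - 9*g^3 + 153*g^2*k - 5*g^2 - 140*g*k + 153*g - 140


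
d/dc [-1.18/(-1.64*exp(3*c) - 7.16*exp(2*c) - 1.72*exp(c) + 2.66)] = (-5.8056*exp(2*c) - 16.8976*exp(c) - 2.0296)*exp(c)/(1.64*exp(3*c) + 7.16*exp(2*c) + 1.72*exp(c) - 2.66)^2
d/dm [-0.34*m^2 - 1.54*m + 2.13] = -0.68*m - 1.54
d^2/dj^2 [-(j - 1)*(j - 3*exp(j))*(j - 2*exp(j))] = 5*j^2*exp(j) - 24*j*exp(2*j) + 15*j*exp(j) - 6*j + 2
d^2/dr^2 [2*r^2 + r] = 4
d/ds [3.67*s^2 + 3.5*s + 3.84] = 7.34*s + 3.5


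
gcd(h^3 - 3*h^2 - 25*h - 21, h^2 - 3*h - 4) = h + 1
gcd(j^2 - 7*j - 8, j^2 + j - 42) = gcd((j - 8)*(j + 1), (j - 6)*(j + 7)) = 1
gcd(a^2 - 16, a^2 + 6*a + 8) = a + 4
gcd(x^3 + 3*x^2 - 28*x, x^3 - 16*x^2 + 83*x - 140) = x - 4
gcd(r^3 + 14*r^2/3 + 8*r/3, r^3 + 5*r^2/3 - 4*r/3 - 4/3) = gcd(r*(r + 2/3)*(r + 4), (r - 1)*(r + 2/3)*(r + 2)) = r + 2/3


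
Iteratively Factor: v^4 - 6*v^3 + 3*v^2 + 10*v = (v)*(v^3 - 6*v^2 + 3*v + 10) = v*(v + 1)*(v^2 - 7*v + 10) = v*(v - 5)*(v + 1)*(v - 2)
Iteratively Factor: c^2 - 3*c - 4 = (c + 1)*(c - 4)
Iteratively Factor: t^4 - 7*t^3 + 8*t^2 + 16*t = (t)*(t^3 - 7*t^2 + 8*t + 16) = t*(t + 1)*(t^2 - 8*t + 16) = t*(t - 4)*(t + 1)*(t - 4)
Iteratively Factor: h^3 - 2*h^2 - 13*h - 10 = (h - 5)*(h^2 + 3*h + 2) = (h - 5)*(h + 1)*(h + 2)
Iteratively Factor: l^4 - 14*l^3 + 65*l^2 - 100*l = (l - 4)*(l^3 - 10*l^2 + 25*l) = (l - 5)*(l - 4)*(l^2 - 5*l) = (l - 5)^2*(l - 4)*(l)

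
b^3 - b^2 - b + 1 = (b - 1)^2*(b + 1)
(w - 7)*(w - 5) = w^2 - 12*w + 35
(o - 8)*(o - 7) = o^2 - 15*o + 56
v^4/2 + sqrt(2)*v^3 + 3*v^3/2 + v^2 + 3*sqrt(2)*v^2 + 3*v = v*(v/2 + sqrt(2)/2)*(v + 3)*(v + sqrt(2))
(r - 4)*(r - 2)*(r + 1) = r^3 - 5*r^2 + 2*r + 8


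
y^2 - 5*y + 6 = (y - 3)*(y - 2)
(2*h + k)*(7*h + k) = 14*h^2 + 9*h*k + k^2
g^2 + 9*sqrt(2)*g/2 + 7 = (g + sqrt(2))*(g + 7*sqrt(2)/2)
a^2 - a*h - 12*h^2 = (a - 4*h)*(a + 3*h)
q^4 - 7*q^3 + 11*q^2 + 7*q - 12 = (q - 4)*(q - 3)*(q - 1)*(q + 1)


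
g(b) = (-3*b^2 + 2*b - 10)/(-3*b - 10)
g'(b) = (2 - 6*b)/(-3*b - 10) + 3*(-3*b^2 + 2*b - 10)/(-3*b - 10)^2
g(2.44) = 1.33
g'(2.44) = 0.50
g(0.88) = 0.84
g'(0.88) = 0.06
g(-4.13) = -29.05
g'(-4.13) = -25.26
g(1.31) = 0.90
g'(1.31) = 0.23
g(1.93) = 1.10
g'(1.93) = 0.40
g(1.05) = 0.85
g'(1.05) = 0.13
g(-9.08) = -15.98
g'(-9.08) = 0.50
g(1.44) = 0.93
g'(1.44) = 0.27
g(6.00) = 3.79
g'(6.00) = 0.81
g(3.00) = 1.63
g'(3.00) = 0.58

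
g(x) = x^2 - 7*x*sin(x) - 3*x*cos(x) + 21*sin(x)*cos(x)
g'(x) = 3*x*sin(x) - 7*x*cos(x) + 2*x - 21*sin(x)^2 - 7*sin(x) + 21*cos(x)^2 - 3*cos(x)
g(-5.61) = 79.35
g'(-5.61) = 6.95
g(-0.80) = -12.20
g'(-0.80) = 6.34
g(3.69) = 45.87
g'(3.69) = 39.45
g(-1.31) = -11.36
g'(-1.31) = -8.68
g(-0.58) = -10.06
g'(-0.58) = 12.90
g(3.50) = 37.58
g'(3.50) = 47.36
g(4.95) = 49.88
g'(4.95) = -25.26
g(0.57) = 6.27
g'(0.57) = 1.17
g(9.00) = 71.75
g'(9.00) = 100.24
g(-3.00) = 0.06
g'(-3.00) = -1.40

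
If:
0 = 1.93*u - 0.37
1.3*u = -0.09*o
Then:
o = -2.77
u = 0.19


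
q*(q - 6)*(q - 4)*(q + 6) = q^4 - 4*q^3 - 36*q^2 + 144*q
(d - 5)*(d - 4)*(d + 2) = d^3 - 7*d^2 + 2*d + 40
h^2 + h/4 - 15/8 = (h - 5/4)*(h + 3/2)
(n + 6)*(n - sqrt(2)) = n^2 - sqrt(2)*n + 6*n - 6*sqrt(2)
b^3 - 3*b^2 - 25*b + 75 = (b - 5)*(b - 3)*(b + 5)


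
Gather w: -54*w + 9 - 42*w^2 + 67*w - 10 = -42*w^2 + 13*w - 1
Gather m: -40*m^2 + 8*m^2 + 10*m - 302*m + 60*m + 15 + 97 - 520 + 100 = -32*m^2 - 232*m - 308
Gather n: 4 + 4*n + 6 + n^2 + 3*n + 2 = n^2 + 7*n + 12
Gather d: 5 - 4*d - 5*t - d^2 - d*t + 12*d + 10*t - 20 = -d^2 + d*(8 - t) + 5*t - 15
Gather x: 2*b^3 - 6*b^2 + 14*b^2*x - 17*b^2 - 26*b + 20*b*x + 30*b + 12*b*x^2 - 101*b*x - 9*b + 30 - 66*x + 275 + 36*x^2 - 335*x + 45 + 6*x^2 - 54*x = 2*b^3 - 23*b^2 - 5*b + x^2*(12*b + 42) + x*(14*b^2 - 81*b - 455) + 350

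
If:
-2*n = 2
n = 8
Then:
No Solution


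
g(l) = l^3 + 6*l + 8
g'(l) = 3*l^2 + 6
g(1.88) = 25.92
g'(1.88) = 16.60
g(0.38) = 10.33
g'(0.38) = 6.43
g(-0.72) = 3.31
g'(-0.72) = 7.56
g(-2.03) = -12.55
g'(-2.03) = 18.36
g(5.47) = 204.49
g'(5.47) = 95.76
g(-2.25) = -16.89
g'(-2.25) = 21.19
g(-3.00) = -37.00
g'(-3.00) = 33.00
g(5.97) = 256.60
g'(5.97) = 112.92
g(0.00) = 8.00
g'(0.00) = 6.00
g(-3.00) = -37.00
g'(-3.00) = 33.00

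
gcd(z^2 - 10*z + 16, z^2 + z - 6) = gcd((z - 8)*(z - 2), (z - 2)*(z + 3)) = z - 2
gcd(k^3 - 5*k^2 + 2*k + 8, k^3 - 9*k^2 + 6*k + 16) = k^2 - k - 2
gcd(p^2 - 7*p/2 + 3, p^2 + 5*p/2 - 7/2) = 1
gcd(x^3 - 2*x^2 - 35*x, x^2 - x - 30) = x + 5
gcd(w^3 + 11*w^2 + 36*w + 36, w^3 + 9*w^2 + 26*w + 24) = w^2 + 5*w + 6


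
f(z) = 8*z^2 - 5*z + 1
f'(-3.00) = -53.00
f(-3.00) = 88.00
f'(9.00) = 139.00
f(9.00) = 604.00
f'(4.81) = 71.96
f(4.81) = 162.04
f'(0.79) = 7.64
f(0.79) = 2.04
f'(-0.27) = -9.32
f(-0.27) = 2.93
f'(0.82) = 8.12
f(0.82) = 2.28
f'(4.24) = 62.84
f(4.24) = 123.62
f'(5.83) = 88.28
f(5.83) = 243.76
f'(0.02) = -4.68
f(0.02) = 0.90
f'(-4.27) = -73.32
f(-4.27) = 168.21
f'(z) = 16*z - 5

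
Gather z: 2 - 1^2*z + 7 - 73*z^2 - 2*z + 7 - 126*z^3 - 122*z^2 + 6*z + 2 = -126*z^3 - 195*z^2 + 3*z + 18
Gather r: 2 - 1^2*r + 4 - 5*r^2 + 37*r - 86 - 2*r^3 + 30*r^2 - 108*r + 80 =-2*r^3 + 25*r^2 - 72*r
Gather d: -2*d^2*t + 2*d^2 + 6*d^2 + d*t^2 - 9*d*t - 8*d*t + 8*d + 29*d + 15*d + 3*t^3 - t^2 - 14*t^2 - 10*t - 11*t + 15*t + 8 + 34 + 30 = d^2*(8 - 2*t) + d*(t^2 - 17*t + 52) + 3*t^3 - 15*t^2 - 6*t + 72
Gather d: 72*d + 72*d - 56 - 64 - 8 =144*d - 128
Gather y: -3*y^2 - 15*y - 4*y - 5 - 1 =-3*y^2 - 19*y - 6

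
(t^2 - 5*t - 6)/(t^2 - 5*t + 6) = (t^2 - 5*t - 6)/(t^2 - 5*t + 6)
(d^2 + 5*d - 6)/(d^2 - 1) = (d + 6)/(d + 1)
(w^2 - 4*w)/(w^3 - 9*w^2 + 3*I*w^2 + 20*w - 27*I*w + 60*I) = w/(w^2 + w*(-5 + 3*I) - 15*I)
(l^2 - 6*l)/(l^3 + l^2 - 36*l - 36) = l/(l^2 + 7*l + 6)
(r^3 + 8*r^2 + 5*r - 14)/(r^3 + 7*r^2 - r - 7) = (r + 2)/(r + 1)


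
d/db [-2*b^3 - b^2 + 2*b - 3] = -6*b^2 - 2*b + 2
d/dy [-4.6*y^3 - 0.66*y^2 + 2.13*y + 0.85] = -13.8*y^2 - 1.32*y + 2.13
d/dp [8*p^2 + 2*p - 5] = 16*p + 2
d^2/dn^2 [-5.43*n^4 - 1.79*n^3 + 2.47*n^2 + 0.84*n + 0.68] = -65.16*n^2 - 10.74*n + 4.94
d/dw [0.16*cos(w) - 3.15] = -0.16*sin(w)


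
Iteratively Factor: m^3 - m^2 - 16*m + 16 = (m - 1)*(m^2 - 16) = (m - 1)*(m + 4)*(m - 4)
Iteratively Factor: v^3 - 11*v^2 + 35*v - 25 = (v - 1)*(v^2 - 10*v + 25) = (v - 5)*(v - 1)*(v - 5)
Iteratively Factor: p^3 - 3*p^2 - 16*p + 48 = (p - 4)*(p^2 + p - 12) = (p - 4)*(p + 4)*(p - 3)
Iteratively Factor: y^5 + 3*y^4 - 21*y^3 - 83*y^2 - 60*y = (y - 5)*(y^4 + 8*y^3 + 19*y^2 + 12*y) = y*(y - 5)*(y^3 + 8*y^2 + 19*y + 12) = y*(y - 5)*(y + 4)*(y^2 + 4*y + 3) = y*(y - 5)*(y + 1)*(y + 4)*(y + 3)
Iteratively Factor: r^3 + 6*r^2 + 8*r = (r + 2)*(r^2 + 4*r) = (r + 2)*(r + 4)*(r)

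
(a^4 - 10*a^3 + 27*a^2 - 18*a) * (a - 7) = a^5 - 17*a^4 + 97*a^3 - 207*a^2 + 126*a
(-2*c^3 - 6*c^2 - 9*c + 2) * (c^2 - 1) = -2*c^5 - 6*c^4 - 7*c^3 + 8*c^2 + 9*c - 2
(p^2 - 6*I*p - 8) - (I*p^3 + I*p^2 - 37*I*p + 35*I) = -I*p^3 + p^2 - I*p^2 + 31*I*p - 8 - 35*I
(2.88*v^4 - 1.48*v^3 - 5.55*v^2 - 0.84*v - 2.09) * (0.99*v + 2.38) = 2.8512*v^5 + 5.3892*v^4 - 9.0169*v^3 - 14.0406*v^2 - 4.0683*v - 4.9742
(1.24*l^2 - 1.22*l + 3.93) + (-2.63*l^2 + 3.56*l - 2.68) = -1.39*l^2 + 2.34*l + 1.25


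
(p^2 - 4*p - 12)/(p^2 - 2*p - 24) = (p + 2)/(p + 4)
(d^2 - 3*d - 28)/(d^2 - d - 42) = (d + 4)/(d + 6)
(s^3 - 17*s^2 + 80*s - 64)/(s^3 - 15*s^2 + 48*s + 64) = (s - 1)/(s + 1)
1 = 1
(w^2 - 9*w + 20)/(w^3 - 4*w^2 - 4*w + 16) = (w - 5)/(w^2 - 4)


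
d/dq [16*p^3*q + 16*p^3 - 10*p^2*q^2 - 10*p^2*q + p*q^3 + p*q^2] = p*(16*p^2 - 20*p*q - 10*p + 3*q^2 + 2*q)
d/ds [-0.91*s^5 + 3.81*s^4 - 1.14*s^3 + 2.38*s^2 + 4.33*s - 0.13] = -4.55*s^4 + 15.24*s^3 - 3.42*s^2 + 4.76*s + 4.33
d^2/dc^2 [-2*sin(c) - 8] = 2*sin(c)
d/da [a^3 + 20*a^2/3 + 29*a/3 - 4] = 3*a^2 + 40*a/3 + 29/3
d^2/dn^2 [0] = 0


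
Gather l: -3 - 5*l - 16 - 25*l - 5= -30*l - 24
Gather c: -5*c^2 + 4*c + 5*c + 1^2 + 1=-5*c^2 + 9*c + 2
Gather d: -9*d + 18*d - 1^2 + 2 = 9*d + 1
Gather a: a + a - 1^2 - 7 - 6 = 2*a - 14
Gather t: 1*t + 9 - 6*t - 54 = -5*t - 45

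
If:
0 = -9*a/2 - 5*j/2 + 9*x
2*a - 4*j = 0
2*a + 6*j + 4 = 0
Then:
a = -4/5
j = -2/5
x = -23/45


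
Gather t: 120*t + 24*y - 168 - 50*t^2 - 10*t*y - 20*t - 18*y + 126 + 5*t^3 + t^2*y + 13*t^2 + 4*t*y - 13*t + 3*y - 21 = 5*t^3 + t^2*(y - 37) + t*(87 - 6*y) + 9*y - 63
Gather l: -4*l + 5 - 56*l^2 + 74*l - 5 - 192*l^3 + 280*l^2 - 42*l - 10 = -192*l^3 + 224*l^2 + 28*l - 10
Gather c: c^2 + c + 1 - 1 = c^2 + c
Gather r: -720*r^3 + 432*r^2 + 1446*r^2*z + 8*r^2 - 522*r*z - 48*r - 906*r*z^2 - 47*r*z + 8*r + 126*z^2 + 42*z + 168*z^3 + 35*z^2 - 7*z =-720*r^3 + r^2*(1446*z + 440) + r*(-906*z^2 - 569*z - 40) + 168*z^3 + 161*z^2 + 35*z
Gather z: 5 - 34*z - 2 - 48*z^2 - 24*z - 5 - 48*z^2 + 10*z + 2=-96*z^2 - 48*z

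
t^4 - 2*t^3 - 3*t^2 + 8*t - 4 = (t - 2)*(t - 1)^2*(t + 2)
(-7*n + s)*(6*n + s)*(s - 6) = -42*n^2*s + 252*n^2 - n*s^2 + 6*n*s + s^3 - 6*s^2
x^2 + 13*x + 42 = (x + 6)*(x + 7)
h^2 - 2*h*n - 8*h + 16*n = (h - 8)*(h - 2*n)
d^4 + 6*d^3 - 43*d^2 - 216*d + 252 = (d - 6)*(d - 1)*(d + 6)*(d + 7)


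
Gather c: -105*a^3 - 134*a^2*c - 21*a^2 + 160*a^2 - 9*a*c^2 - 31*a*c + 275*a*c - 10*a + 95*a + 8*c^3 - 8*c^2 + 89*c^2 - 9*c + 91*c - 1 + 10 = -105*a^3 + 139*a^2 + 85*a + 8*c^3 + c^2*(81 - 9*a) + c*(-134*a^2 + 244*a + 82) + 9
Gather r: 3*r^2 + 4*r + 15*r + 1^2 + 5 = 3*r^2 + 19*r + 6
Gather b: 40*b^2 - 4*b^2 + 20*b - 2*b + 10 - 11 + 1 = 36*b^2 + 18*b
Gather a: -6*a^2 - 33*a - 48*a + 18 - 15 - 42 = -6*a^2 - 81*a - 39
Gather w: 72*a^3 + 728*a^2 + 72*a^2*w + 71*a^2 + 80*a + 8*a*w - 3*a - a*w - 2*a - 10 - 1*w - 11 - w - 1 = 72*a^3 + 799*a^2 + 75*a + w*(72*a^2 + 7*a - 2) - 22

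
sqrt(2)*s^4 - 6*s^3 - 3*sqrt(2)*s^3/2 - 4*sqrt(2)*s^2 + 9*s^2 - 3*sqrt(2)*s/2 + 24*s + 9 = (s - 3)*(s + 1/2)*(s - 3*sqrt(2))*(sqrt(2)*s + sqrt(2))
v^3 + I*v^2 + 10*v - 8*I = (v - 2*I)*(v - I)*(v + 4*I)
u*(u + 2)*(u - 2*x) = u^3 - 2*u^2*x + 2*u^2 - 4*u*x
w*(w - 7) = w^2 - 7*w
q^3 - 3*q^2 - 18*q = q*(q - 6)*(q + 3)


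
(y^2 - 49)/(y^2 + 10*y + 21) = (y - 7)/(y + 3)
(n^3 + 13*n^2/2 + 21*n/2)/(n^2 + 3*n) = n + 7/2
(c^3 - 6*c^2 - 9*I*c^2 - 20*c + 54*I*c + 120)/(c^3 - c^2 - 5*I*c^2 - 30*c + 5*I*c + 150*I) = (c - 4*I)/(c + 5)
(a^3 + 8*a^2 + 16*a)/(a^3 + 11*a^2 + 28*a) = (a + 4)/(a + 7)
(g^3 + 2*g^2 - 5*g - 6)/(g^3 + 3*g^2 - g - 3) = (g - 2)/(g - 1)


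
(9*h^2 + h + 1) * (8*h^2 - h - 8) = 72*h^4 - h^3 - 65*h^2 - 9*h - 8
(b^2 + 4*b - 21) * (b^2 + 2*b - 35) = b^4 + 6*b^3 - 48*b^2 - 182*b + 735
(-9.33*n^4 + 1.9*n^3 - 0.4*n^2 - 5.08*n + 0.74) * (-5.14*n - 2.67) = 47.9562*n^5 + 15.1451*n^4 - 3.017*n^3 + 27.1792*n^2 + 9.76*n - 1.9758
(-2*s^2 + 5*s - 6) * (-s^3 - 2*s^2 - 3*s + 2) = 2*s^5 - s^4 + 2*s^3 - 7*s^2 + 28*s - 12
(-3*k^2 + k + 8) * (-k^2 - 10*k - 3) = 3*k^4 + 29*k^3 - 9*k^2 - 83*k - 24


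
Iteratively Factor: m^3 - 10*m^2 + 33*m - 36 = (m - 3)*(m^2 - 7*m + 12) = (m - 4)*(m - 3)*(m - 3)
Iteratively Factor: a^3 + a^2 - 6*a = (a + 3)*(a^2 - 2*a) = (a - 2)*(a + 3)*(a)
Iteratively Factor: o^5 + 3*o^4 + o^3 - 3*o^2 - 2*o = (o + 2)*(o^4 + o^3 - o^2 - o) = (o + 1)*(o + 2)*(o^3 - o) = (o - 1)*(o + 1)*(o + 2)*(o^2 + o) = o*(o - 1)*(o + 1)*(o + 2)*(o + 1)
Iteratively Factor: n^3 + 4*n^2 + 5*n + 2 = (n + 2)*(n^2 + 2*n + 1) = (n + 1)*(n + 2)*(n + 1)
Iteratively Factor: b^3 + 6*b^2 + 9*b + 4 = (b + 1)*(b^2 + 5*b + 4) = (b + 1)^2*(b + 4)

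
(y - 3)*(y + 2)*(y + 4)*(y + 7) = y^4 + 10*y^3 + 11*y^2 - 94*y - 168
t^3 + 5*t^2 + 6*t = t*(t + 2)*(t + 3)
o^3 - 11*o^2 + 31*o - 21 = (o - 7)*(o - 3)*(o - 1)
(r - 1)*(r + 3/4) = r^2 - r/4 - 3/4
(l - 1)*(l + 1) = l^2 - 1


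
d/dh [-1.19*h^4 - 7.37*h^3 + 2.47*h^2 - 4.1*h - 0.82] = -4.76*h^3 - 22.11*h^2 + 4.94*h - 4.1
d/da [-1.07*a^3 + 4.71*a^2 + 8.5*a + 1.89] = -3.21*a^2 + 9.42*a + 8.5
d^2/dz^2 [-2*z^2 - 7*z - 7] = -4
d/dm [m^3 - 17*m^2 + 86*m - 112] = 3*m^2 - 34*m + 86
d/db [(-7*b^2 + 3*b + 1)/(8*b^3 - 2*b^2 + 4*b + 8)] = (28*b^4 - 24*b^3 - 23*b^2 - 54*b + 10)/(2*(16*b^6 - 8*b^5 + 17*b^4 + 28*b^3 - 4*b^2 + 16*b + 16))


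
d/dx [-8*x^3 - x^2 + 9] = 2*x*(-12*x - 1)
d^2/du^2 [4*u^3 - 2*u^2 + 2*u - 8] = 24*u - 4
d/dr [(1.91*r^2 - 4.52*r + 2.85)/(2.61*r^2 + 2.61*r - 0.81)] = (16.7823*r^2 - 17.9712*r - 3.7773)/(6.8121*r^4 + 13.6242*r^3 + 2.5839*r^2 - 4.2282*r + 0.6561)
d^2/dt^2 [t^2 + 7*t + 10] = 2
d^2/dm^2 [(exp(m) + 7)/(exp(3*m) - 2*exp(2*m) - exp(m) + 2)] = (4*exp(6*m) + 57*exp(5*m) - 146*exp(4*m) + 70*exp(3*m) - 60*exp(2*m) + 121*exp(m) + 18)*exp(m)/(exp(9*m) - 6*exp(8*m) + 9*exp(7*m) + 10*exp(6*m) - 33*exp(5*m) + 6*exp(4*m) + 35*exp(3*m) - 18*exp(2*m) - 12*exp(m) + 8)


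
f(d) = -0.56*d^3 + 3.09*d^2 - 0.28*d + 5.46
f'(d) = -1.68*d^2 + 6.18*d - 0.28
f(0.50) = 6.02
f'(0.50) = 2.39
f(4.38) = 16.46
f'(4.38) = -5.44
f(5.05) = 10.73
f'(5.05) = -11.92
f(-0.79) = 7.89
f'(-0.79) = -6.21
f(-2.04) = 23.64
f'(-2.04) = -19.88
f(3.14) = 17.71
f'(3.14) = 2.56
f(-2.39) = 31.42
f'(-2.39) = -24.65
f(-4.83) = 142.00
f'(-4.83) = -69.32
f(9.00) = -155.01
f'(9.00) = -80.74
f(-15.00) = 2594.91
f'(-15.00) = -470.98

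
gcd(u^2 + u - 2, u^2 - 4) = u + 2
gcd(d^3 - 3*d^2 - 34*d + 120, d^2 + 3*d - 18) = d + 6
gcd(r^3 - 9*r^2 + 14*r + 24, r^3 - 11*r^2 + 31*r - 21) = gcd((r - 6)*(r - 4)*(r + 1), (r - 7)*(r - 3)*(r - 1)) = 1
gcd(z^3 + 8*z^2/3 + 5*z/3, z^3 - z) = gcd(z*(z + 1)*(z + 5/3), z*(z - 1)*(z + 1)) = z^2 + z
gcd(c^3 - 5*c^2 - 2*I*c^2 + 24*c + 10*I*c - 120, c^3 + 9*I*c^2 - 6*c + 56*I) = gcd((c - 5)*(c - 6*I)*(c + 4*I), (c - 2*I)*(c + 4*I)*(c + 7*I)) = c + 4*I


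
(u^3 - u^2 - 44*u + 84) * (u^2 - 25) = u^5 - u^4 - 69*u^3 + 109*u^2 + 1100*u - 2100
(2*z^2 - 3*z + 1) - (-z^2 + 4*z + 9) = 3*z^2 - 7*z - 8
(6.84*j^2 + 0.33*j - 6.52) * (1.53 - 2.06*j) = -14.0904*j^3 + 9.7854*j^2 + 13.9361*j - 9.9756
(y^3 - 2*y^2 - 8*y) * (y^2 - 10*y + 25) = y^5 - 12*y^4 + 37*y^3 + 30*y^2 - 200*y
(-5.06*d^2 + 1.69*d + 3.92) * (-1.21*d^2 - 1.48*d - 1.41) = 6.1226*d^4 + 5.4439*d^3 - 0.109800000000001*d^2 - 8.1845*d - 5.5272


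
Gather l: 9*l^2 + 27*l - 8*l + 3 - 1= 9*l^2 + 19*l + 2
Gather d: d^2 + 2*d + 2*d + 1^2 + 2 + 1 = d^2 + 4*d + 4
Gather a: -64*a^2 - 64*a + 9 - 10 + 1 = -64*a^2 - 64*a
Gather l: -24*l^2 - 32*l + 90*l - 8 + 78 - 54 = -24*l^2 + 58*l + 16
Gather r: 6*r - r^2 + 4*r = -r^2 + 10*r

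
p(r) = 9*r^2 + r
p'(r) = 18*r + 1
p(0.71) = 5.25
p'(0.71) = 13.78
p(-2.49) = 53.31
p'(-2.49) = -43.82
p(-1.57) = 20.61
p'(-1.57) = -27.26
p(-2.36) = 47.77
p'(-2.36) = -41.48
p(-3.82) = 127.51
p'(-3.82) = -67.76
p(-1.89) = 30.26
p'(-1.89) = -33.02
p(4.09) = 154.64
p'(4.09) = 74.62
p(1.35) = 17.75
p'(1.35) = 25.30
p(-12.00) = 1284.00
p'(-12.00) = -215.00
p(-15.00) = 2010.00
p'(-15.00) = -269.00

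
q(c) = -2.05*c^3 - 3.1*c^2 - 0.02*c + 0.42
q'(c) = -6.15*c^2 - 6.2*c - 0.02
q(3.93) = -171.97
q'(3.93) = -119.37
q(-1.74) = 1.87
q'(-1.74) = -7.85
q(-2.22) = 7.62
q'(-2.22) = -16.57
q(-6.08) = 346.69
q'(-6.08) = -189.67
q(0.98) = -4.51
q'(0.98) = -12.00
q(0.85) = -3.10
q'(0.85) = -9.73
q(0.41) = -0.25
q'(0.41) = -3.60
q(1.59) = -15.69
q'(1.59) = -25.43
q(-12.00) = 3096.66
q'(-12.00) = -811.22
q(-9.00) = 1243.95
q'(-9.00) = -442.37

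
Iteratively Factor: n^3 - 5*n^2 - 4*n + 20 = (n - 5)*(n^2 - 4) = (n - 5)*(n - 2)*(n + 2)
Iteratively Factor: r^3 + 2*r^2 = (r + 2)*(r^2) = r*(r + 2)*(r)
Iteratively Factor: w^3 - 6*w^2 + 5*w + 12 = (w + 1)*(w^2 - 7*w + 12) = (w - 3)*(w + 1)*(w - 4)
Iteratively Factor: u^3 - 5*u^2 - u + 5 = (u - 5)*(u^2 - 1) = (u - 5)*(u - 1)*(u + 1)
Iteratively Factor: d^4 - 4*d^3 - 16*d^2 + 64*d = (d - 4)*(d^3 - 16*d) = d*(d - 4)*(d^2 - 16) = d*(d - 4)*(d + 4)*(d - 4)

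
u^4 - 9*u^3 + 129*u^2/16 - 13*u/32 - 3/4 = (u - 8)*(u - 3/4)*(u - 1/2)*(u + 1/4)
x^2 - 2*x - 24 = (x - 6)*(x + 4)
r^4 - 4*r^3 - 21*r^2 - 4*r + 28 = (r - 7)*(r - 1)*(r + 2)^2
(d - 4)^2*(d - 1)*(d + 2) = d^4 - 7*d^3 + 6*d^2 + 32*d - 32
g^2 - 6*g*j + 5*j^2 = (g - 5*j)*(g - j)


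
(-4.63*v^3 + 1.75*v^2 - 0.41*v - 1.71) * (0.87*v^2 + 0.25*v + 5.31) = -4.0281*v^5 + 0.365*v^4 - 24.5045*v^3 + 7.7023*v^2 - 2.6046*v - 9.0801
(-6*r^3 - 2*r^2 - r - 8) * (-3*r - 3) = 18*r^4 + 24*r^3 + 9*r^2 + 27*r + 24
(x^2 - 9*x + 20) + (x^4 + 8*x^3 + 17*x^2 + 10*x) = x^4 + 8*x^3 + 18*x^2 + x + 20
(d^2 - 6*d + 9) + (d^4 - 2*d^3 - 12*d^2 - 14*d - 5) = d^4 - 2*d^3 - 11*d^2 - 20*d + 4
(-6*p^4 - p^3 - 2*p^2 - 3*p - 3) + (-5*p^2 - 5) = -6*p^4 - p^3 - 7*p^2 - 3*p - 8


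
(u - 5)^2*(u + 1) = u^3 - 9*u^2 + 15*u + 25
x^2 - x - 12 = (x - 4)*(x + 3)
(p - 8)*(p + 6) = p^2 - 2*p - 48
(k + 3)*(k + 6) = k^2 + 9*k + 18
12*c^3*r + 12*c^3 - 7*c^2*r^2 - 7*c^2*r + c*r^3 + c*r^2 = (-4*c + r)*(-3*c + r)*(c*r + c)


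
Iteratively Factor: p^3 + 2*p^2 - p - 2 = (p - 1)*(p^2 + 3*p + 2) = (p - 1)*(p + 1)*(p + 2)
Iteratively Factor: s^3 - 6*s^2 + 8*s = (s - 2)*(s^2 - 4*s) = s*(s - 2)*(s - 4)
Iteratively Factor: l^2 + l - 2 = (l - 1)*(l + 2)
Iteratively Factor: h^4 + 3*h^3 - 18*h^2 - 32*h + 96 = (h - 3)*(h^3 + 6*h^2 - 32) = (h - 3)*(h - 2)*(h^2 + 8*h + 16) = (h - 3)*(h - 2)*(h + 4)*(h + 4)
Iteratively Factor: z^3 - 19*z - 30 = (z + 2)*(z^2 - 2*z - 15) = (z - 5)*(z + 2)*(z + 3)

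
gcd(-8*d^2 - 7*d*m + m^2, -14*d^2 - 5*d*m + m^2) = 1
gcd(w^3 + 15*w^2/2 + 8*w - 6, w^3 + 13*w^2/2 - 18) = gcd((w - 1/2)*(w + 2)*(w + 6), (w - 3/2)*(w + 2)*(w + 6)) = w^2 + 8*w + 12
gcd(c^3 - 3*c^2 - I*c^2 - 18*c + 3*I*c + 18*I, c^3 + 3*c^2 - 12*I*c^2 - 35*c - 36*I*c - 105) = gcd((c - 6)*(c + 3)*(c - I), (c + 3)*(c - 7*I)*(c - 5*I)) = c + 3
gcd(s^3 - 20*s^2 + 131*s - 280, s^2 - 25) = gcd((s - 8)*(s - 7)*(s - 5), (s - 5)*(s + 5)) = s - 5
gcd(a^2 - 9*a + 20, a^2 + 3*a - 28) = a - 4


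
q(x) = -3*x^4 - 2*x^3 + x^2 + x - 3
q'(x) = -12*x^3 - 6*x^2 + 2*x + 1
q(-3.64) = -423.59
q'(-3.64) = 492.96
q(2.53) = -149.37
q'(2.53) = -226.68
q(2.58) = -161.03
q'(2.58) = -239.86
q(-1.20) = -5.52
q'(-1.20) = 10.70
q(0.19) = -2.79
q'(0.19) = 1.08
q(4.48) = -1366.74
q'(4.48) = -1189.45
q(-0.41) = -3.19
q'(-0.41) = -0.00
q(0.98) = -5.71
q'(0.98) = -14.10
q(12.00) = -65511.00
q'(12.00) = -21575.00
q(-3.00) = -186.00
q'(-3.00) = 265.00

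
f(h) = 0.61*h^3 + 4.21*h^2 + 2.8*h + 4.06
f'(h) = 1.83*h^2 + 8.42*h + 2.8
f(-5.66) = 12.48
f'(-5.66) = 13.77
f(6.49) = 366.31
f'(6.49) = 134.53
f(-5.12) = 18.21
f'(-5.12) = 7.66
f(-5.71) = 11.77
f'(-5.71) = 14.39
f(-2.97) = 16.90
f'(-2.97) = -6.07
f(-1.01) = 4.90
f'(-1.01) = -3.84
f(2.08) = 33.59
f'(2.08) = 28.23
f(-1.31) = 6.25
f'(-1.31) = -5.09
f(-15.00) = -1149.44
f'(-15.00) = 288.25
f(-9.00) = -124.82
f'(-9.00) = 75.25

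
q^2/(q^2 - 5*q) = q/(q - 5)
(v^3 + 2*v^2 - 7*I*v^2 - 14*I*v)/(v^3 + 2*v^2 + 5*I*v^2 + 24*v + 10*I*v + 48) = v*(v - 7*I)/(v^2 + 5*I*v + 24)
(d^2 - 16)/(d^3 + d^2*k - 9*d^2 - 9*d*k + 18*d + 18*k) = (d^2 - 16)/(d^3 + d^2*k - 9*d^2 - 9*d*k + 18*d + 18*k)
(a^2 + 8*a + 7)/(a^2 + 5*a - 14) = (a + 1)/(a - 2)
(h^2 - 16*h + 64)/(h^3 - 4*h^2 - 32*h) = (h - 8)/(h*(h + 4))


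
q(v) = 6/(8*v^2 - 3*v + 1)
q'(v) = 6*(3 - 16*v)/(8*v^2 - 3*v + 1)^2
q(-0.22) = 2.93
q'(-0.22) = 9.33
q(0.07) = 7.24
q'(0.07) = 16.41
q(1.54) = 0.39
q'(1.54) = -0.55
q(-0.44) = 1.55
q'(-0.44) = 4.02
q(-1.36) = 0.30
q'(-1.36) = 0.38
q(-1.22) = 0.36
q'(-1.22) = 0.49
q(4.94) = 0.03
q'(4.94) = -0.01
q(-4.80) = 0.03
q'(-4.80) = 0.01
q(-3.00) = 0.07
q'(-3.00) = 0.05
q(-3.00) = 0.07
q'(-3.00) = 0.05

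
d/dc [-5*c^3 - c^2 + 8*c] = -15*c^2 - 2*c + 8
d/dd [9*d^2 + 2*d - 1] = 18*d + 2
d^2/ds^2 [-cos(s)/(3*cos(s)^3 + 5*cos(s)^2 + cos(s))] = (36*sin(s)^4 - 31*sin(s)^2 - 245*cos(s)/4 + 45*cos(3*s)/4 - 49)/(-3*sin(s)^2 + 5*cos(s) + 4)^3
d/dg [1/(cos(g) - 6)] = sin(g)/(cos(g) - 6)^2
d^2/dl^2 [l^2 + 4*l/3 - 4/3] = 2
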